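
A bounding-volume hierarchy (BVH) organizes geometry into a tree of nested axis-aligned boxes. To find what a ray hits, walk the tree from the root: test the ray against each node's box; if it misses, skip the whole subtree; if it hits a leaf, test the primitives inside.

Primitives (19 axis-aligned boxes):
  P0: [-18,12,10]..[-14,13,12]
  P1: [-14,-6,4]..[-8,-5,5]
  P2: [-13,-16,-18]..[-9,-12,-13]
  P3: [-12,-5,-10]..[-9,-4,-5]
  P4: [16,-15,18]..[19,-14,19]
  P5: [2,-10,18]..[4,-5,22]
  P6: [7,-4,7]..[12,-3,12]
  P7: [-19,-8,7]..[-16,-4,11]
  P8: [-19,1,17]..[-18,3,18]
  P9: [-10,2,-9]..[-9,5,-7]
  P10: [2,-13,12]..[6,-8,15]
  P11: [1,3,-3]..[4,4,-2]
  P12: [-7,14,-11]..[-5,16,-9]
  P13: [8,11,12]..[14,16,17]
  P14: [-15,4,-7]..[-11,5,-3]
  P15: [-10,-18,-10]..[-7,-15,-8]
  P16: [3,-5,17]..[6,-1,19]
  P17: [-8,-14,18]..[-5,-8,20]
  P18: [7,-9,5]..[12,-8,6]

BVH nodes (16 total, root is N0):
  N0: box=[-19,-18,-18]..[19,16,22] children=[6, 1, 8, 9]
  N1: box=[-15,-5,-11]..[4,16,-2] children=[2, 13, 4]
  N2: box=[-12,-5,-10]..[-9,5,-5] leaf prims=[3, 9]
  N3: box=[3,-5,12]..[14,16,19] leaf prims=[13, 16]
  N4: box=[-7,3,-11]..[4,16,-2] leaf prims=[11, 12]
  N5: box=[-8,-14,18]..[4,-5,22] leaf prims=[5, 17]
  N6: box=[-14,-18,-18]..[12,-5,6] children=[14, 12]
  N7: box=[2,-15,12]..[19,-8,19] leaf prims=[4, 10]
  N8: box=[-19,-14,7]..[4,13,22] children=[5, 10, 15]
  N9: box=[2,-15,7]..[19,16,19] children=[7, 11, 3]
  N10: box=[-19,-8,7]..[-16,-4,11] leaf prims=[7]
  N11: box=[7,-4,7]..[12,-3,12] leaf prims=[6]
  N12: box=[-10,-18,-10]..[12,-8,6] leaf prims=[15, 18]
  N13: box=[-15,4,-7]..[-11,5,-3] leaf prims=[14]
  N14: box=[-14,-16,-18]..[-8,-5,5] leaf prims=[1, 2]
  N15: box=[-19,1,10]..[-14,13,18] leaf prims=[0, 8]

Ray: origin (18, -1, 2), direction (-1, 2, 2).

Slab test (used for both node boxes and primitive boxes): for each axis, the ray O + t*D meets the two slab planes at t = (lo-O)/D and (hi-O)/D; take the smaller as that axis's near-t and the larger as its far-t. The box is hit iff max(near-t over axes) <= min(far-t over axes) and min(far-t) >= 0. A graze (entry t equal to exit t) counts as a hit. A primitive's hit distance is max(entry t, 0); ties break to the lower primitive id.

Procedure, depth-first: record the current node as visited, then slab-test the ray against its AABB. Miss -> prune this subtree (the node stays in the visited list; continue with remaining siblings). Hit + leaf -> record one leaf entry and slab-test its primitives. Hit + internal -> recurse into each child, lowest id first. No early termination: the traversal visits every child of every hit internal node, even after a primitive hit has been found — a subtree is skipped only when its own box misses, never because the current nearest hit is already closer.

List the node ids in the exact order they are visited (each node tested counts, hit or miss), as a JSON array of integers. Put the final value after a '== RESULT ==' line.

Traverse from the root:
N0 x:[-1,37] y:[-17/2,17/2] z:[-10,10] -> hit [-1,17/2], descend [1, 6, 8, 9]
  N1 x:[14,33] y:[-2,17/2] z:[-13/2,-2] -> miss, prune
  N6 x:[6,32] y:[-17/2,-2] z:[-10,2] -> miss, prune
  N8 x:[14,37] y:[-13/2,7] z:[5/2,10] -> miss, prune
  N9 x:[-1,16] y:[-7,17/2] z:[5/2,17/2] -> hit [5/2,17/2], descend [3, 7, 11]
    N3 x:[4,15] y:[-2,17/2] z:[5,17/2] -> hit [5,17/2] leaf, test {P13@t=6, P16(miss)}
    N7 x:[-1,16] y:[-7,-7/2] z:[5,17/2] -> miss, prune
    N11 x:[6,11] y:[-3/2,-1] z:[5/2,5] -> miss, prune

order=[0, 1, 6, 8, 9, 3, 7, 11]  |boxes|=8  |leaves|=1  hit=P13

== RESULT ==
[0, 1, 6, 8, 9, 3, 7, 11]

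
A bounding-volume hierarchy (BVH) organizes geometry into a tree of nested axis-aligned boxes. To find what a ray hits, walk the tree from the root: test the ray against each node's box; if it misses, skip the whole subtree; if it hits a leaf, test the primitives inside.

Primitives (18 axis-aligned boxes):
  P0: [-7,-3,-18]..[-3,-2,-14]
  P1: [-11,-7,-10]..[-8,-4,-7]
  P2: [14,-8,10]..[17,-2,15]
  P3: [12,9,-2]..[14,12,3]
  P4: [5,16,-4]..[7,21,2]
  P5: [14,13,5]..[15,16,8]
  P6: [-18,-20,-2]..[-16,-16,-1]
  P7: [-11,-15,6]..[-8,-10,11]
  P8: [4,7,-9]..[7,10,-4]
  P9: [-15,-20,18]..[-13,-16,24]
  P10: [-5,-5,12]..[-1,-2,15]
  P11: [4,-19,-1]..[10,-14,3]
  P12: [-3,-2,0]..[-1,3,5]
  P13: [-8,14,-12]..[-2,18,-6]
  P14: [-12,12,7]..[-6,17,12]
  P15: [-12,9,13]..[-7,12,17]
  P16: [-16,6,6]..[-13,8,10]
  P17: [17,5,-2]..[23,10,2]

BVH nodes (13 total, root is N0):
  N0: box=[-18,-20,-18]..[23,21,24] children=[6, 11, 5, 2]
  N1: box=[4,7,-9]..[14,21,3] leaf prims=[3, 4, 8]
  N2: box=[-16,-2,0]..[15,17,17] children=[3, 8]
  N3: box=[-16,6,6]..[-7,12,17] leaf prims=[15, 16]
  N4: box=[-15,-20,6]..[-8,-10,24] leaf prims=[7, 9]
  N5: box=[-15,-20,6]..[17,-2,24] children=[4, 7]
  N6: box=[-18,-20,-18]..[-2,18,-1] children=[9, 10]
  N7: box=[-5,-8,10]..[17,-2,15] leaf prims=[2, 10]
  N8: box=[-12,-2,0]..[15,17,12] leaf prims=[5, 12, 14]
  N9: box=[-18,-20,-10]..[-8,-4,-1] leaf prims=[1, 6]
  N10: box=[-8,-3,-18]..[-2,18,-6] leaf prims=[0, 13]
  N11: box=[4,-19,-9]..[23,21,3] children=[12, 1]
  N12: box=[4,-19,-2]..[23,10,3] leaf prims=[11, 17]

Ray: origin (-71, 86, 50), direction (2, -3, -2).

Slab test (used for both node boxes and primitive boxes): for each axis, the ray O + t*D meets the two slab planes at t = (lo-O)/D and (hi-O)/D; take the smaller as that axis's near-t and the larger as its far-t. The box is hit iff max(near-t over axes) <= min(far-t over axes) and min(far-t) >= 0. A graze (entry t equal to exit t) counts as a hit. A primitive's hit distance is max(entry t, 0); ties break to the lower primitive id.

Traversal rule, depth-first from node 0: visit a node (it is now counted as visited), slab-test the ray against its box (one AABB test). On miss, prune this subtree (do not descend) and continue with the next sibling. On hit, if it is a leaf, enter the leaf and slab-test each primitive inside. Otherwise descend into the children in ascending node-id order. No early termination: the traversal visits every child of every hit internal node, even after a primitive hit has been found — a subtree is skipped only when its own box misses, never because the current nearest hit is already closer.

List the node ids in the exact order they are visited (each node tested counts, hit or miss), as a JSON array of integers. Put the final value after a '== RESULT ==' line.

Trace the traversal:
N0 x:[53/2,47] y:[65/3,106/3] z:[13,34] -> hit [53/2,34], descend [2, 5, 6, 11]
  N2 x:[55/2,43] y:[23,88/3] z:[33/2,25] -> miss, prune
  N5 x:[28,44] y:[88/3,106/3] z:[13,22] -> miss, prune
  N6 x:[53/2,69/2] y:[68/3,106/3] z:[51/2,34] -> hit [53/2,34], descend [9, 10]
    N9 x:[53/2,63/2] y:[30,106/3] z:[51/2,30] -> hit [30,30] leaf, test {P1@t=30, P6(miss)}
    N10 x:[63/2,69/2] y:[68/3,89/3] z:[28,34] -> miss, prune
  N11 x:[75/2,47] y:[65/3,35] z:[47/2,59/2] -> miss, prune

order=[0, 2, 5, 6, 9, 10, 11]  |boxes|=7  |leaves|=1  hit=P1

== RESULT ==
[0, 2, 5, 6, 9, 10, 11]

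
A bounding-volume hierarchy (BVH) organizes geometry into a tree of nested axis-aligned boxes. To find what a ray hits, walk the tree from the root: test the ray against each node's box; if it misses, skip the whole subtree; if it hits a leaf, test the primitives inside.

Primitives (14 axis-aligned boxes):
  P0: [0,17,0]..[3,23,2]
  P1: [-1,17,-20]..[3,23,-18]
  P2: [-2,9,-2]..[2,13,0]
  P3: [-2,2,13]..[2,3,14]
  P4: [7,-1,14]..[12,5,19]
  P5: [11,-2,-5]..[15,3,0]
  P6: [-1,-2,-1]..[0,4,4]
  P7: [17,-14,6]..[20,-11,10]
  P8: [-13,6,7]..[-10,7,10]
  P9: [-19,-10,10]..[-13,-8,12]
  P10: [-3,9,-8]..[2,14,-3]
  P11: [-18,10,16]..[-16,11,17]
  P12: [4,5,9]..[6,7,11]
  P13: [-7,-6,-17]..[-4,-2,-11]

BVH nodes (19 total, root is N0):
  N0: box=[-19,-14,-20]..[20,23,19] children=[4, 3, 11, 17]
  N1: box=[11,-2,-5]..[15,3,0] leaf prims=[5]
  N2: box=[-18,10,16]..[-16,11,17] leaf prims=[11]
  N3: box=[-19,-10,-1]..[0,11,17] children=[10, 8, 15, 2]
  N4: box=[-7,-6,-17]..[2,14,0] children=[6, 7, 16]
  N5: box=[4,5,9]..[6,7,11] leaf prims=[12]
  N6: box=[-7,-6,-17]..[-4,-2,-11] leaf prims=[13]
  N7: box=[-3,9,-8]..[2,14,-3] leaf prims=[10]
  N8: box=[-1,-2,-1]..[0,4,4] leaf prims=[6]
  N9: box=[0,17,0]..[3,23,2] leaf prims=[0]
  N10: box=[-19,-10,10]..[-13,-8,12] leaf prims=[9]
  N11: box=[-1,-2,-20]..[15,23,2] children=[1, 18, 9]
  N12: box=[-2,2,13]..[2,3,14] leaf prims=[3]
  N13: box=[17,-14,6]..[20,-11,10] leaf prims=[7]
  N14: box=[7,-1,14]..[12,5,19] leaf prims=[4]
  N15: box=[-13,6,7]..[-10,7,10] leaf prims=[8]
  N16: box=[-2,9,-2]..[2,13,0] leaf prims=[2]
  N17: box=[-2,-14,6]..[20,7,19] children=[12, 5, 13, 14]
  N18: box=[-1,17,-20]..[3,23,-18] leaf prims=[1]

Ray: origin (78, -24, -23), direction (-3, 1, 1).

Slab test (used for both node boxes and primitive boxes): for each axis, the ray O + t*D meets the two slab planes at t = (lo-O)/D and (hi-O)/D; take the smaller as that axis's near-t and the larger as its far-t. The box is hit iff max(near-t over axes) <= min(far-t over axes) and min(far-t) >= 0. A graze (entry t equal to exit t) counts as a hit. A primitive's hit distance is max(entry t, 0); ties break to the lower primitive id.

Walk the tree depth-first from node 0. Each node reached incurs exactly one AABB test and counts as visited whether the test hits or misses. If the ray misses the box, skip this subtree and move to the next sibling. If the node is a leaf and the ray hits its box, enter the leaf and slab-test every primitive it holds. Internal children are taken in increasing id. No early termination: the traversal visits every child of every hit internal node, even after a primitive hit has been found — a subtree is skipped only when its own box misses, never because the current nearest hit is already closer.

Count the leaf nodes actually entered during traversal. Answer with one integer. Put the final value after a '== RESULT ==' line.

Traverse from the root:
N0 x:[58/3,97/3] y:[10,47] z:[3,42] -> hit [58/3,97/3], descend [3, 4, 11, 17]
  N3 x:[26,97/3] y:[14,35] z:[22,40] -> hit [26,97/3], descend [2, 8, 10, 15]
    N2 x:[94/3,32] y:[34,35] z:[39,40] -> miss, prune
    N8 x:[26,79/3] y:[22,28] z:[22,27] -> hit [26,79/3] leaf, test {P6@t=26}
    N10 x:[91/3,97/3] y:[14,16] z:[33,35] -> miss, prune
    N15 x:[88/3,91/3] y:[30,31] z:[30,33] -> hit [30,91/3] leaf, test {P8@t=30}
  N4 x:[76/3,85/3] y:[18,38] z:[6,23] -> miss, prune
  N11 x:[21,79/3] y:[22,47] z:[3,25] -> hit [22,25], descend [1, 9, 18]
    N1 x:[21,67/3] y:[22,27] z:[18,23] -> hit [22,67/3] leaf, test {P5@t=22}
    N9 x:[25,26] y:[41,47] z:[23,25] -> miss, prune
    N18 x:[25,79/3] y:[41,47] z:[3,5] -> miss, prune
  N17 x:[58/3,80/3] y:[10,31] z:[29,42] -> miss, prune

Summary -> nodes [0, 3, 2, 8, 10, 15, 4, 11, 1, 9, 18, 17]; box-tests=12; leaf-entries=3; first=P5

== RESULT ==
3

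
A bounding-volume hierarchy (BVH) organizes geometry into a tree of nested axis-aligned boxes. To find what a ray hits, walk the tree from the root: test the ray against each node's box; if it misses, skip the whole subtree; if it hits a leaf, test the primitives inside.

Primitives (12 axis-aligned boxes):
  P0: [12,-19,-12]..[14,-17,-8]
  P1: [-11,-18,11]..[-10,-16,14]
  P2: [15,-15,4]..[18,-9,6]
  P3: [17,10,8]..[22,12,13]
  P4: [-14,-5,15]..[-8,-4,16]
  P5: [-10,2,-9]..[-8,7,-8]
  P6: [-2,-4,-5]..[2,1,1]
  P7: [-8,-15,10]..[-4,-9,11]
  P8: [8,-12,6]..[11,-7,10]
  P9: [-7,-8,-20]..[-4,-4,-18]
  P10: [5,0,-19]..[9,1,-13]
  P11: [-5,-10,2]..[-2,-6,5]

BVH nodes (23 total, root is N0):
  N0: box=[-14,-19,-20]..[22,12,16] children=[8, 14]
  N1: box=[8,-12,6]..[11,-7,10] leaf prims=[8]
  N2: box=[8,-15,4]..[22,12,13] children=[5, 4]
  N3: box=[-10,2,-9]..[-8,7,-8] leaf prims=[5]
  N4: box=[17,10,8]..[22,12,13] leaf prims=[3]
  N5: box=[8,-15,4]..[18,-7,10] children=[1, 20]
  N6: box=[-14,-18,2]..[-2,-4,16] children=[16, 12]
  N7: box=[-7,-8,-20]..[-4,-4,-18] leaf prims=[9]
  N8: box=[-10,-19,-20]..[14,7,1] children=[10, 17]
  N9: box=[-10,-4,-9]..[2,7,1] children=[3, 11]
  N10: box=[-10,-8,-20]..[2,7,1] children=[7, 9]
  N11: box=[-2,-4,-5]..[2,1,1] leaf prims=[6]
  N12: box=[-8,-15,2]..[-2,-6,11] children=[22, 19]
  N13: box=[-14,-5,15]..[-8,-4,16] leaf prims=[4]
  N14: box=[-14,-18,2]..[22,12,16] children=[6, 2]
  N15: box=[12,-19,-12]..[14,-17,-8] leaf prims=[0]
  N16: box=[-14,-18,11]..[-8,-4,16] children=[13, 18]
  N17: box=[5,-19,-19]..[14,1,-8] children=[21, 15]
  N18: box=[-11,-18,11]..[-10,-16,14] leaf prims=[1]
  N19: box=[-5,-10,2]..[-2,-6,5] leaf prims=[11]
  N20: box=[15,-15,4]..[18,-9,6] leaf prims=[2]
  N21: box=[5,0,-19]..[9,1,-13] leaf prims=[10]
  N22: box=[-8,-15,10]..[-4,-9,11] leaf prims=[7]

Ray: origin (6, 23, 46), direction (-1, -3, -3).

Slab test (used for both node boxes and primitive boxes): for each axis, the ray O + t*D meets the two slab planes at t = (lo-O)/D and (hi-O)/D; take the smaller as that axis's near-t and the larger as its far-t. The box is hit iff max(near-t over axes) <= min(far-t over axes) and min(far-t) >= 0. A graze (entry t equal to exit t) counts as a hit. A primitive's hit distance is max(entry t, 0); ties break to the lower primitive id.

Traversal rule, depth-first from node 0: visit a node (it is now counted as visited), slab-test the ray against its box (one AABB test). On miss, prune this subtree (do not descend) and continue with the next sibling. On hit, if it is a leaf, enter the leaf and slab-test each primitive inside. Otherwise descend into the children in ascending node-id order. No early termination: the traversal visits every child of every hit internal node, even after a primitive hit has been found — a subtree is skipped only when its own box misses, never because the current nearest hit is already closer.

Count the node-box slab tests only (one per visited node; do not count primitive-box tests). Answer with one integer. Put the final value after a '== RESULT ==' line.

Traverse from the root:
N0 x:[-16,20] y:[11/3,14] z:[10,22] -> hit [10,14], descend [8, 14]
  N8 x:[-8,16] y:[16/3,14] z:[15,22] -> miss, prune
  N14 x:[-16,20] y:[11/3,41/3] z:[10,44/3] -> hit [10,41/3], descend [2, 6]
    N2 x:[-16,-2] y:[11/3,38/3] z:[11,14] -> miss, prune
    N6 x:[8,20] y:[9,41/3] z:[10,44/3] -> hit [10,41/3], descend [12, 16]
      N12 x:[8,14] y:[29/3,38/3] z:[35/3,44/3] -> hit [35/3,38/3], descend [19, 22]
        N19 x:[8,11] y:[29/3,11] z:[41/3,44/3] -> miss, prune
        N22 x:[10,14] y:[32/3,38/3] z:[35/3,12] -> hit [35/3,12] leaf, test {P7@t=35/3}
      N16 x:[14,20] y:[9,41/3] z:[10,35/3] -> miss, prune

9 AABB tests over nodes [0, 8, 14, 2, 6, 12, 19, 22, 16]; 1 leaf entered; closest P7.

== RESULT ==
9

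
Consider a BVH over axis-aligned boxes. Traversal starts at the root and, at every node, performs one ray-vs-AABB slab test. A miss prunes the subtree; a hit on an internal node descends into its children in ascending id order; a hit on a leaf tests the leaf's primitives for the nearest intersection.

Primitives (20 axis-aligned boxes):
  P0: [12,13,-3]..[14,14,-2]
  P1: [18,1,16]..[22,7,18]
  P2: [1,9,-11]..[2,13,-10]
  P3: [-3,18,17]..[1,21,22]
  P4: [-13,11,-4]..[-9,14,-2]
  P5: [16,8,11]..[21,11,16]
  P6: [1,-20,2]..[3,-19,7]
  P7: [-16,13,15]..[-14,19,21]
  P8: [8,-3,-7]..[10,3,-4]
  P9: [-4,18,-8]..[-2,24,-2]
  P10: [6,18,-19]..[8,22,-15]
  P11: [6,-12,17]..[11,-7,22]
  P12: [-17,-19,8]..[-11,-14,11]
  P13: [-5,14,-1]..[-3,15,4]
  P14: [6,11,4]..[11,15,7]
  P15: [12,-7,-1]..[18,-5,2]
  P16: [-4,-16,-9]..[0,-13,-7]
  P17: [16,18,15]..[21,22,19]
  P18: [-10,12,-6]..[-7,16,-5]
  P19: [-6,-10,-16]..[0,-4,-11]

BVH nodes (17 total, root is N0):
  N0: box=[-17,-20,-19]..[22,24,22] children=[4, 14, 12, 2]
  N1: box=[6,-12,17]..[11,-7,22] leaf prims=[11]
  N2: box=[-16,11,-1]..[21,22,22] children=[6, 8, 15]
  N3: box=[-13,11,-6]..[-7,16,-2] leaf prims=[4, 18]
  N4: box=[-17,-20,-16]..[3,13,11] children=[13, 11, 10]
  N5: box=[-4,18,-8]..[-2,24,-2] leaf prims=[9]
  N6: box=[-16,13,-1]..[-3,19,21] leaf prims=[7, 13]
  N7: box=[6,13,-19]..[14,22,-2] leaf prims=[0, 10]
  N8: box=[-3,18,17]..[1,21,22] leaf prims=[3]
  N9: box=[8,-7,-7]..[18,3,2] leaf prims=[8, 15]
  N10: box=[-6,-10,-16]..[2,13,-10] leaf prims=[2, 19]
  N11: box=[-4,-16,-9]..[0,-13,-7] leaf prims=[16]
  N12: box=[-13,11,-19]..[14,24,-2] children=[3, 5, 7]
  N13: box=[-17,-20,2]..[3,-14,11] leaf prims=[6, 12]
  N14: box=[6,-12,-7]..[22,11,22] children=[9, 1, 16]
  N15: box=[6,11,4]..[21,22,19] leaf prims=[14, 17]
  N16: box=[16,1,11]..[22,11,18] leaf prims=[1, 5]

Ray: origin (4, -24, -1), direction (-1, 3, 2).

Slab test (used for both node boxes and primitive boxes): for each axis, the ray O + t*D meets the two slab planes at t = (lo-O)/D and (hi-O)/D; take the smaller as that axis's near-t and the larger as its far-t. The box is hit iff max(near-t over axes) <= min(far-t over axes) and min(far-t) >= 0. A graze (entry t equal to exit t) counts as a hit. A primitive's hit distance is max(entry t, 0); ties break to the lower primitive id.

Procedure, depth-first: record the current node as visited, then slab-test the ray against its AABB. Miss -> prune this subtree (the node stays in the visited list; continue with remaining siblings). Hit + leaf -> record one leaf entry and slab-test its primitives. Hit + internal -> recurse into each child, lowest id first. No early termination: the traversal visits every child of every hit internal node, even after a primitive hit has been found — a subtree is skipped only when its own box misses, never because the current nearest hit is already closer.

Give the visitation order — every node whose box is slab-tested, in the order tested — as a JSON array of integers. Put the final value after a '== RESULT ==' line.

Trace the traversal:
N0 x:[-18,21] y:[4/3,16] z:[-9,23/2] -> hit [4/3,23/2], descend [2, 4, 12, 14]
  N2 x:[-17,20] y:[35/3,46/3] z:[0,23/2] -> miss, prune
  N4 x:[1,21] y:[4/3,37/3] z:[-15/2,6] -> hit [4/3,6], descend [10, 11, 13]
    N10 x:[2,10] y:[14/3,37/3] z:[-15/2,-9/2] -> miss, prune
    N11 x:[4,8] y:[8/3,11/3] z:[-4,-3] -> miss, prune
    N13 x:[1,21] y:[4/3,10/3] z:[3/2,6] -> hit [3/2,10/3] leaf, test {P6@t=3/2, P12(miss)}
  N12 x:[-10,17] y:[35/3,16] z:[-9,-1/2] -> miss, prune
  N14 x:[-18,-2] y:[4,35/3] z:[-3,23/2] -> miss, prune

order=[0, 2, 4, 10, 11, 13, 12, 14]  |boxes|=8  |leaves|=1  hit=P6

== RESULT ==
[0, 2, 4, 10, 11, 13, 12, 14]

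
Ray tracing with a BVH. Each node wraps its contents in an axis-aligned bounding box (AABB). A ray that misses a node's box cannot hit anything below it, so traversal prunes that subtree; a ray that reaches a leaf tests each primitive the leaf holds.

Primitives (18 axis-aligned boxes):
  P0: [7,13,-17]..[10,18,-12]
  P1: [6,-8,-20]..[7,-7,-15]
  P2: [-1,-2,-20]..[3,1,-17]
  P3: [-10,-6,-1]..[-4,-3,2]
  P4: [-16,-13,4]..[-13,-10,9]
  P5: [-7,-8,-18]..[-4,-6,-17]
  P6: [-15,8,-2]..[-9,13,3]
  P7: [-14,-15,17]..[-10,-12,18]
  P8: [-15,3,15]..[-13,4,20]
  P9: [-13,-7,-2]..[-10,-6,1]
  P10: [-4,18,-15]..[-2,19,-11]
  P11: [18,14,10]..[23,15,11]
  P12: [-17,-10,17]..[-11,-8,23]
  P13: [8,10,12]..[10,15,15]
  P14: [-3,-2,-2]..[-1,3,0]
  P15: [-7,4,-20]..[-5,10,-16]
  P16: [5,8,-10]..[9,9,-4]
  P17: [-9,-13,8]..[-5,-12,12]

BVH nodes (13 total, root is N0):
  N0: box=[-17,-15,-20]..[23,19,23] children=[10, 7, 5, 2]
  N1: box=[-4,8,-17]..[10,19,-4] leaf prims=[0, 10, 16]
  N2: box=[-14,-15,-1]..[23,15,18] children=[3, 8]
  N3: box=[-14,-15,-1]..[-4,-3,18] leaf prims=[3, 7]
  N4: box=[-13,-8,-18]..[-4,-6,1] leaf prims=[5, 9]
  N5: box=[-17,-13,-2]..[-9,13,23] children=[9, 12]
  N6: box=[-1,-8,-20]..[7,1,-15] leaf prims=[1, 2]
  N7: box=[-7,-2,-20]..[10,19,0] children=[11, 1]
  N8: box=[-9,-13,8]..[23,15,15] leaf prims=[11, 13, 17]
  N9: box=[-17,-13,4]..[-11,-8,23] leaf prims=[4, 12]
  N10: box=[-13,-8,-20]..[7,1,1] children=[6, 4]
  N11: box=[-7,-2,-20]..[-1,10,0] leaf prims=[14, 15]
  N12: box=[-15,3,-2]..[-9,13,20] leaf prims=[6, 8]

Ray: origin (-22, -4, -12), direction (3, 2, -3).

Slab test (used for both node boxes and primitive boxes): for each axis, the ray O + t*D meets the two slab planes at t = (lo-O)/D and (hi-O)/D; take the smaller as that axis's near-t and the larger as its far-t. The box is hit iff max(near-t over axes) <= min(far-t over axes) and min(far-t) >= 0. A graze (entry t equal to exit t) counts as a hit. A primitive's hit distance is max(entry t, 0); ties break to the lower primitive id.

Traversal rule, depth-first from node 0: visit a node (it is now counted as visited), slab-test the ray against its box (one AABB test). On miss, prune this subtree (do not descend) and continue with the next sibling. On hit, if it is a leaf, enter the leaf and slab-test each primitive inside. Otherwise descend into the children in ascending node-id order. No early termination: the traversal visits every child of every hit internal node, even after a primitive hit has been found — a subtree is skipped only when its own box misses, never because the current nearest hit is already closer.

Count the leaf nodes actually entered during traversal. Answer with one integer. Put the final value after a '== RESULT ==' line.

Traverse from the root:
N0 x:[5/3,15] y:[-11/2,23/2] z:[-35/3,8/3] -> hit [5/3,8/3], descend [2, 5, 7, 10]
  N2 x:[8/3,15] y:[-11/2,19/2] z:[-10,-11/3] -> miss, prune
  N5 x:[5/3,13/3] y:[-9/2,17/2] z:[-35/3,-10/3] -> miss, prune
  N7 x:[5,32/3] y:[1,23/2] z:[-4,8/3] -> miss, prune
  N10 x:[3,29/3] y:[-2,5/2] z:[-13/3,8/3] -> miss, prune

Visited [0, 2, 5, 7, 10]. Tests: 5 box, 0 leaf. Nearest: miss.

== RESULT ==
0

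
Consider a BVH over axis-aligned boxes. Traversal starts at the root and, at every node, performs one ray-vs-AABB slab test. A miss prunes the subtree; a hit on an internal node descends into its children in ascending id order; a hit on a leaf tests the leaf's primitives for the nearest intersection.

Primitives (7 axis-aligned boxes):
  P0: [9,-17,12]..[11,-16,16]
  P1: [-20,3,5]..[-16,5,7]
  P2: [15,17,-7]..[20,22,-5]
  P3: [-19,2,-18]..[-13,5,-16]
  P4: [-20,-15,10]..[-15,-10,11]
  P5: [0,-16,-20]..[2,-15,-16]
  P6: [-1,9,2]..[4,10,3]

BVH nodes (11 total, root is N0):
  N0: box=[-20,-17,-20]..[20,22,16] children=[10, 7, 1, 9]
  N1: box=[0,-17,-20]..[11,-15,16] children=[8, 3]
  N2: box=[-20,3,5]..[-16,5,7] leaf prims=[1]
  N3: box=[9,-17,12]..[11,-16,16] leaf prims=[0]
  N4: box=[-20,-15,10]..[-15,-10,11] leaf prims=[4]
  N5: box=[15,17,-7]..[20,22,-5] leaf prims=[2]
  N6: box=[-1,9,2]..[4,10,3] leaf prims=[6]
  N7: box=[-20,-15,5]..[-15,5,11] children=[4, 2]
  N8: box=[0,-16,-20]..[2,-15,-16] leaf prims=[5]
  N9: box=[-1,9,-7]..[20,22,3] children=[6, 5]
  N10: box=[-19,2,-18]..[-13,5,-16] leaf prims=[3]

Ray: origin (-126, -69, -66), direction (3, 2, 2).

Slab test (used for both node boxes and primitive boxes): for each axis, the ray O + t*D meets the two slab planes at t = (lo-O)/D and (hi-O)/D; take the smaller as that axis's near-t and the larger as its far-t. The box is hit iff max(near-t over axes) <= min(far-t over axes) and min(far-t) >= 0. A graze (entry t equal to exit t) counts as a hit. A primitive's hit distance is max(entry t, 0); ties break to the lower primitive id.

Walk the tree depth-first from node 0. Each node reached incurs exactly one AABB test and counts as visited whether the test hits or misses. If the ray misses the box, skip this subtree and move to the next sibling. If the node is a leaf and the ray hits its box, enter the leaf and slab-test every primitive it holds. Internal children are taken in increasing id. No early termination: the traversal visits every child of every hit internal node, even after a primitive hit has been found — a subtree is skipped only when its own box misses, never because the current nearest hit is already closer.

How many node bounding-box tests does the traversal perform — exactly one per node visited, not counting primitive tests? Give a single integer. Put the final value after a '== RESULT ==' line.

Traverse from the root:
N0 x:[106/3,146/3] y:[26,91/2] z:[23,41] -> hit [106/3,41], descend [1, 7, 9, 10]
  N1 x:[42,137/3] y:[26,27] z:[23,41] -> miss, prune
  N7 x:[106/3,37] y:[27,37] z:[71/2,77/2] -> hit [71/2,37], descend [2, 4]
    N2 x:[106/3,110/3] y:[36,37] z:[71/2,73/2] -> hit [36,73/2] leaf, test {P1@t=36}
    N4 x:[106/3,37] y:[27,59/2] z:[38,77/2] -> miss, prune
  N9 x:[125/3,146/3] y:[39,91/2] z:[59/2,69/2] -> miss, prune
  N10 x:[107/3,113/3] y:[71/2,37] z:[24,25] -> miss, prune

7 AABB tests over nodes [0, 1, 7, 2, 4, 9, 10]; 1 leaf entered; closest P1.

== RESULT ==
7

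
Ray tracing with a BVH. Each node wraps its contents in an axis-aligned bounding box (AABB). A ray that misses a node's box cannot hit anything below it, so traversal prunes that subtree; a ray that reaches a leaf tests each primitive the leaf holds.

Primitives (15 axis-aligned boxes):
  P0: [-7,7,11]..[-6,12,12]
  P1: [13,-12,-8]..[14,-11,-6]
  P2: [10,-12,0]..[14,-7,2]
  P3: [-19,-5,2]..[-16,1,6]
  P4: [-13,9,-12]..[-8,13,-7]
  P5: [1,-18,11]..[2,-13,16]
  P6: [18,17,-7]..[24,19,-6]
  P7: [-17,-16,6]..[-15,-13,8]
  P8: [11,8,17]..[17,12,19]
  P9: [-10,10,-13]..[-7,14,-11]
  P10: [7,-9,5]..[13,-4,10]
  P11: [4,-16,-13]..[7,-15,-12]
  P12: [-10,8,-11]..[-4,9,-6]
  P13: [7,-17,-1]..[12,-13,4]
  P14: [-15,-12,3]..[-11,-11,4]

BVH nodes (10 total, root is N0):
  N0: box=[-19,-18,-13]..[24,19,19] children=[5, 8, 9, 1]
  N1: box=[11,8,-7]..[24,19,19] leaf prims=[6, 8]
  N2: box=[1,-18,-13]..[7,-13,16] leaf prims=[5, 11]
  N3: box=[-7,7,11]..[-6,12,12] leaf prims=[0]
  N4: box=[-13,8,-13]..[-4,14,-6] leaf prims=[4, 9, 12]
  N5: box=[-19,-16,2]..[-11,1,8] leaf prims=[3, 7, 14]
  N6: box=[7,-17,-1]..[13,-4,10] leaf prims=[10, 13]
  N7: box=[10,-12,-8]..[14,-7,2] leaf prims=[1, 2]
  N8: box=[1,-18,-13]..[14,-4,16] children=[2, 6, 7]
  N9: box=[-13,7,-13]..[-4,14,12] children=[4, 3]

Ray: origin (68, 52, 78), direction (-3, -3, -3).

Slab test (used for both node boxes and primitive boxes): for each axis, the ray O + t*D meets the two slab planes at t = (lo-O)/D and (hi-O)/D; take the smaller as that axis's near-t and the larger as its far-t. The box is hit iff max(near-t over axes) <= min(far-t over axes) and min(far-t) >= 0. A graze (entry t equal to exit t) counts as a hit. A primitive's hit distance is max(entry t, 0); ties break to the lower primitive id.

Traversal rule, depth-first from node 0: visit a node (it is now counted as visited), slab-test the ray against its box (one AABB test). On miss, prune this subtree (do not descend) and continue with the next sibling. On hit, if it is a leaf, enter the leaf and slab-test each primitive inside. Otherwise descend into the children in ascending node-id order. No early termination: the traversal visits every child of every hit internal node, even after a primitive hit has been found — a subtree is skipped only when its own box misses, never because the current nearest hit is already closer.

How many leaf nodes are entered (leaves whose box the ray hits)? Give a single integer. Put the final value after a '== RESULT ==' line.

Trace the traversal:
N0 x:[44/3,29] y:[11,70/3] z:[59/3,91/3] -> hit [59/3,70/3], descend [1, 5, 8, 9]
  N1 x:[44/3,19] y:[11,44/3] z:[59/3,85/3] -> miss, prune
  N5 x:[79/3,29] y:[17,68/3] z:[70/3,76/3] -> miss, prune
  N8 x:[18,67/3] y:[56/3,70/3] z:[62/3,91/3] -> hit [62/3,67/3], descend [2, 6, 7]
    N2 x:[61/3,67/3] y:[65/3,70/3] z:[62/3,91/3] -> hit [65/3,67/3] leaf, test {P5@t=22, P11(miss)}
    N6 x:[55/3,61/3] y:[56/3,23] z:[68/3,79/3] -> miss, prune
    N7 x:[18,58/3] y:[59/3,64/3] z:[76/3,86/3] -> miss, prune
  N9 x:[24,27] y:[38/3,15] z:[22,91/3] -> miss, prune

order=[0, 1, 5, 8, 2, 6, 7, 9]  |boxes|=8  |leaves|=1  hit=P5

== RESULT ==
1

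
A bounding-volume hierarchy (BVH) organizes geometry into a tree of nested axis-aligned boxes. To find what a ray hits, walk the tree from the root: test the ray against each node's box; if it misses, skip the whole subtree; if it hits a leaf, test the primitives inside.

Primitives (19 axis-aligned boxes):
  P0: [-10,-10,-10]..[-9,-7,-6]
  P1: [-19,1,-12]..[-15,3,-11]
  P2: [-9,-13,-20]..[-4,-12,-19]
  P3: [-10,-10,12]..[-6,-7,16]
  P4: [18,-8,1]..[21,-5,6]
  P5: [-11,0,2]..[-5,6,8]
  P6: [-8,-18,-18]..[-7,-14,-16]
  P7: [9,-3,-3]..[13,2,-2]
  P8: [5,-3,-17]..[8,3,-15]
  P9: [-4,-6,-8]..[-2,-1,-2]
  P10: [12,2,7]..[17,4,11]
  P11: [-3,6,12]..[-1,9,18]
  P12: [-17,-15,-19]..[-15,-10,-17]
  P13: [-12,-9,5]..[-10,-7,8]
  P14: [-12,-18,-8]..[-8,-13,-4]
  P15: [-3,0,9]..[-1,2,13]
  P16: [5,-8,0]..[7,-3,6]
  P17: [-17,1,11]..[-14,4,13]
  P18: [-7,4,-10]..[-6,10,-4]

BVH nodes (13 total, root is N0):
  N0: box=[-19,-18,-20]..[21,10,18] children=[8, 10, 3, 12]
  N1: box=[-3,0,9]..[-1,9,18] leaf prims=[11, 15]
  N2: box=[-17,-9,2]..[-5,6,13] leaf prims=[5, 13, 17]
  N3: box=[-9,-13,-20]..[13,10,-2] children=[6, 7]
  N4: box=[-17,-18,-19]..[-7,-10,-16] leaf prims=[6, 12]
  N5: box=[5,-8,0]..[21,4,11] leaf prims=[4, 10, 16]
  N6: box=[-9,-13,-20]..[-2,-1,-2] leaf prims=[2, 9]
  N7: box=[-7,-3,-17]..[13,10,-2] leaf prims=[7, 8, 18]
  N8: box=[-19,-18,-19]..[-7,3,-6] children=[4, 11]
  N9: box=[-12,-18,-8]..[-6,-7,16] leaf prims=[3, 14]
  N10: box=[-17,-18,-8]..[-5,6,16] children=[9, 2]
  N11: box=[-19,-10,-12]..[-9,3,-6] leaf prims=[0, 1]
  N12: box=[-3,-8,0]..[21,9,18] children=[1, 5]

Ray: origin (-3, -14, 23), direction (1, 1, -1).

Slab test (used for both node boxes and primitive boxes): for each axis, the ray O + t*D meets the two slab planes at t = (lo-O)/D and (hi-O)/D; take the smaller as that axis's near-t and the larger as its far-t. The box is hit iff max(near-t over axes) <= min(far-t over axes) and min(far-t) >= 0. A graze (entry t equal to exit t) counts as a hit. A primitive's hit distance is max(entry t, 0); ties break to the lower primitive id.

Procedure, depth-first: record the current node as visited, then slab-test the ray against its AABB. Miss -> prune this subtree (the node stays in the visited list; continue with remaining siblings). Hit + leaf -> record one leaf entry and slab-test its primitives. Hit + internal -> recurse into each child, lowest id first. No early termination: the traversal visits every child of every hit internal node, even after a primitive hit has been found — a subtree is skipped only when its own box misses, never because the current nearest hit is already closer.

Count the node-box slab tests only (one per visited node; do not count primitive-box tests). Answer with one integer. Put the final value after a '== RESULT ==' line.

Trace the traversal:
N0 x:[-16,24] y:[-4,24] z:[5,43] -> hit [5,24], descend [3, 8, 10, 12]
  N3 x:[-6,16] y:[1,24] z:[25,43] -> miss, prune
  N8 x:[-16,-4] y:[-4,17] z:[29,42] -> miss, prune
  N10 x:[-14,-2] y:[-4,20] z:[7,31] -> miss, prune
  N12 x:[0,24] y:[6,23] z:[5,23] -> hit [6,23], descend [1, 5]
    N1 x:[0,2] y:[14,23] z:[5,14] -> miss, prune
    N5 x:[8,24] y:[6,18] z:[12,23] -> hit [12,18] leaf, test {P4(miss), P10@t=16, P16(miss)}

order=[0, 3, 8, 10, 12, 1, 5]  |boxes|=7  |leaves|=1  hit=P10

== RESULT ==
7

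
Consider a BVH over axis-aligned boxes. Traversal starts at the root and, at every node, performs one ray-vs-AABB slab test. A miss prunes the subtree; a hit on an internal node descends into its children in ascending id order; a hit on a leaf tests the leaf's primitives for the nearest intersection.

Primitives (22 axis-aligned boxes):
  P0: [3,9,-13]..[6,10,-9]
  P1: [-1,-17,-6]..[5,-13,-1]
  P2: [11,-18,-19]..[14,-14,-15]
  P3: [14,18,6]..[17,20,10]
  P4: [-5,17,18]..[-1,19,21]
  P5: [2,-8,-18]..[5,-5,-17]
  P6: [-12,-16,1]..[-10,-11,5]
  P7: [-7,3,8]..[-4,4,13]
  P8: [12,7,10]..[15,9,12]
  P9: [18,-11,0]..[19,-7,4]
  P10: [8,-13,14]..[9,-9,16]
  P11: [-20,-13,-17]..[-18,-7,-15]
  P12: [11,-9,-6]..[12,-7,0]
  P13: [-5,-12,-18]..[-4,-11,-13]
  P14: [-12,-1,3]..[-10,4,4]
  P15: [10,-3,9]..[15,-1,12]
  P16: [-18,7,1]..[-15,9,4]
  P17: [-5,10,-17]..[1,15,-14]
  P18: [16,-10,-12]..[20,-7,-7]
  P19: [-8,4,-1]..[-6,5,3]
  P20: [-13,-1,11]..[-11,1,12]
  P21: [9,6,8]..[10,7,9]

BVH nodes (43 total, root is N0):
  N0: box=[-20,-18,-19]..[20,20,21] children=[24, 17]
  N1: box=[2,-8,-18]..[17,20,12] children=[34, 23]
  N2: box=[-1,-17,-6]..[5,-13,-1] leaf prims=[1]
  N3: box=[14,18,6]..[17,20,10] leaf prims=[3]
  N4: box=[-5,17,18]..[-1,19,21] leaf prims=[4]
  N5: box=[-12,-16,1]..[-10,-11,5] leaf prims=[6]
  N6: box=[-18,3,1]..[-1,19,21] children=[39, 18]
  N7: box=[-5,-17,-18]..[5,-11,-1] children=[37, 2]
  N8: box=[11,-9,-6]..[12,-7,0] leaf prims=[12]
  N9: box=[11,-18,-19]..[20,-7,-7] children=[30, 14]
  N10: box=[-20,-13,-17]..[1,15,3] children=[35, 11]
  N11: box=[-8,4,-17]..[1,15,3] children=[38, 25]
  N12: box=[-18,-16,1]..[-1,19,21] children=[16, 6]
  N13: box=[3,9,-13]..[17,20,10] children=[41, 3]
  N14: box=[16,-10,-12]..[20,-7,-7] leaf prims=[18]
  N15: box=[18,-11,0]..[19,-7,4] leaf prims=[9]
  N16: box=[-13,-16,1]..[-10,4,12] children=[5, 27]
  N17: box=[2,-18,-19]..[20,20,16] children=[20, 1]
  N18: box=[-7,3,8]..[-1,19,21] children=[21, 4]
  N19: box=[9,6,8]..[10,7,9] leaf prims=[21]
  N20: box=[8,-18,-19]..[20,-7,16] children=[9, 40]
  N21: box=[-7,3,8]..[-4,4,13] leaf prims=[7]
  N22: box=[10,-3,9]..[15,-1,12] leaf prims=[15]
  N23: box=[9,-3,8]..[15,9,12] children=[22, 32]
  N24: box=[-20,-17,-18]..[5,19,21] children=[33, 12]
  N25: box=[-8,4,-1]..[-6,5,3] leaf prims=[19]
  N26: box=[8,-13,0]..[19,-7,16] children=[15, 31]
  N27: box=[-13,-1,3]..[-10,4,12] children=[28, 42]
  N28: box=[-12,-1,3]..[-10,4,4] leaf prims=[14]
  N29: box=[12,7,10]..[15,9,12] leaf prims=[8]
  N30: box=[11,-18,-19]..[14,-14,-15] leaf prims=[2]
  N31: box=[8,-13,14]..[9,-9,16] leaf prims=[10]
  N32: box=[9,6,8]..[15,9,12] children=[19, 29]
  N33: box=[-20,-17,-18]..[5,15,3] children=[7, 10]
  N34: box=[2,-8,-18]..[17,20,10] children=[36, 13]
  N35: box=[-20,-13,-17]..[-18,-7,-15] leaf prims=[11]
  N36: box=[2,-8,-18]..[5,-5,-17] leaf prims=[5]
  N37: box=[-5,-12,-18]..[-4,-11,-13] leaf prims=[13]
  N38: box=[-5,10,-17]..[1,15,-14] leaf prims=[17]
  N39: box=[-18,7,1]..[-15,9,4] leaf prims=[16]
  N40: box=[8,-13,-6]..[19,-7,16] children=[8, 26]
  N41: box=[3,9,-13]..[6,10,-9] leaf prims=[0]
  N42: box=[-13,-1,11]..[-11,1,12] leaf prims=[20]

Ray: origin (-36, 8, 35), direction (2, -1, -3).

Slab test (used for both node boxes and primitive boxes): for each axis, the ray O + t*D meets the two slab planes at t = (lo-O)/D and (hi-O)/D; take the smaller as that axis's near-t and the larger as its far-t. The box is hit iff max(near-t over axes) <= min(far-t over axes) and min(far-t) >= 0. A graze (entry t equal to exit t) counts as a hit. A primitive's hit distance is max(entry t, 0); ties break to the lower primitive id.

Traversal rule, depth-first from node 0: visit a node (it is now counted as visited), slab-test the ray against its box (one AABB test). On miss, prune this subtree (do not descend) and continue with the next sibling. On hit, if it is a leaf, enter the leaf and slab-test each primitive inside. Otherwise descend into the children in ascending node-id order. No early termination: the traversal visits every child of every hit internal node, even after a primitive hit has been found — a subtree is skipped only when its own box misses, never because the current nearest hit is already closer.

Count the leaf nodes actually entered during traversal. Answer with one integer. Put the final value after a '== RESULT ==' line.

Traverse from the root:
N0 x:[8,28] y:[-12,26] z:[14/3,18] -> hit [8,18], descend [17, 24]
  N17 x:[19,28] y:[-12,26] z:[19/3,18] -> miss, prune
  N24 x:[8,41/2] y:[-11,25] z:[14/3,53/3] -> hit [8,53/3], descend [12, 33]
    N12 x:[9,35/2] y:[-11,24] z:[14/3,34/3] -> hit [9,34/3], descend [6, 16]
      N6 x:[9,35/2] y:[-11,5] z:[14/3,34/3] -> miss, prune
      N16 x:[23/2,13] y:[4,24] z:[23/3,34/3] -> miss, prune
    N33 x:[8,41/2] y:[-7,25] z:[32/3,53/3] -> hit [32/3,53/3], descend [7, 10]
      N7 x:[31/2,41/2] y:[19,25] z:[12,53/3] -> miss, prune
      N10 x:[8,37/2] y:[-7,21] z:[32/3,52/3] -> hit [32/3,52/3], descend [11, 35]
        N11 x:[14,37/2] y:[-7,4] z:[32/3,52/3] -> miss, prune
        N35 x:[8,9] y:[15,21] z:[50/3,52/3] -> miss, prune

Visited [0, 17, 24, 12, 6, 16, 33, 7, 10, 11, 35]. Tests: 11 box, 0 leaf. Nearest: miss.

== RESULT ==
0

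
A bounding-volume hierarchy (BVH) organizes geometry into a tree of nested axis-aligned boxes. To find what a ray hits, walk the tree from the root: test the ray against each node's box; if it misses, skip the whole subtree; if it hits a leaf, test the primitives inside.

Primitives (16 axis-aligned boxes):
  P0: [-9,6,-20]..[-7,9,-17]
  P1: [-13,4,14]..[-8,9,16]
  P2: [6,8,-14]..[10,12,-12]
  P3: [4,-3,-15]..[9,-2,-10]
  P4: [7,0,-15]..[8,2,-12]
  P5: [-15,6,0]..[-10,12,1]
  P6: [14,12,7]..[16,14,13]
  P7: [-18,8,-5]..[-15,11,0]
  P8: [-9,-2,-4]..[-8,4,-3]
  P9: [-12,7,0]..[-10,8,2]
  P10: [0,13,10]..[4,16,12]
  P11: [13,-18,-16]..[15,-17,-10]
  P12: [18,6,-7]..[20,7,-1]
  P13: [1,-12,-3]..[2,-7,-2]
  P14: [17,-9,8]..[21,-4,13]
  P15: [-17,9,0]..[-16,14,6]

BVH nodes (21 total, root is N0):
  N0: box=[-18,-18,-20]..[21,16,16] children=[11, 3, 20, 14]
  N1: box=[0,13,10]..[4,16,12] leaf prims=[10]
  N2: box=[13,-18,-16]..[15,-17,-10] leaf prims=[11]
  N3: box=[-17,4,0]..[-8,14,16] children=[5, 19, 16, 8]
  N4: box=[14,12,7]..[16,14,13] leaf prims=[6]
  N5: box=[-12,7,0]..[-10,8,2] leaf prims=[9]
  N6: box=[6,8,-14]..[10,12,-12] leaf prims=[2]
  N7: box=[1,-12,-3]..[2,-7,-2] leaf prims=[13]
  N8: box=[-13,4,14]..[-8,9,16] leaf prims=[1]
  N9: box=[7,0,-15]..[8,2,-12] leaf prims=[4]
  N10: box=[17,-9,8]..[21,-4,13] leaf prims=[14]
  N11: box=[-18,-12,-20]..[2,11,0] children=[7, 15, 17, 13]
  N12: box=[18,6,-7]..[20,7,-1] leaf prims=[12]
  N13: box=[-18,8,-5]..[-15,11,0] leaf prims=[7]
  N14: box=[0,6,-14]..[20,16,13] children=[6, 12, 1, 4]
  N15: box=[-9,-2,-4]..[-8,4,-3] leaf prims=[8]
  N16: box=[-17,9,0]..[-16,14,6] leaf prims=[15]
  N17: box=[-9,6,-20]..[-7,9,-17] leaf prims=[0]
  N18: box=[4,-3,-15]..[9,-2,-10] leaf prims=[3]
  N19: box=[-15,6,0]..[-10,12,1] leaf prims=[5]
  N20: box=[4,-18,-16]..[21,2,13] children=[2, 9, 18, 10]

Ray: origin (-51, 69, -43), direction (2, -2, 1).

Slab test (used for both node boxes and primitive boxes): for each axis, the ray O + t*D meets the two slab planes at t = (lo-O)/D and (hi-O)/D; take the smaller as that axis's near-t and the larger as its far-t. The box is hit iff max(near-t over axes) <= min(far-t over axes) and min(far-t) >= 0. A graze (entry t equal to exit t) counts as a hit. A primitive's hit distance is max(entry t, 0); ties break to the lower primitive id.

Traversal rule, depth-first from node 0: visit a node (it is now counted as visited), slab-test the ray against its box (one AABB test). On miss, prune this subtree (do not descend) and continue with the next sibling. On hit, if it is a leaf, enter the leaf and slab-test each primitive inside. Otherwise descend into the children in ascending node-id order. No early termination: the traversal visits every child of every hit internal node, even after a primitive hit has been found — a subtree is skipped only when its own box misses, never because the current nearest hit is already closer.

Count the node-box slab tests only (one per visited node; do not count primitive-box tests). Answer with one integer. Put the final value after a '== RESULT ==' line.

Traverse from the root:
N0 x:[33/2,36] y:[53/2,87/2] z:[23,59] -> hit [53/2,36], descend [3, 11, 14, 20]
  N3 x:[17,43/2] y:[55/2,65/2] z:[43,59] -> miss, prune
  N11 x:[33/2,53/2] y:[29,81/2] z:[23,43] -> miss, prune
  N14 x:[51/2,71/2] y:[53/2,63/2] z:[29,56] -> hit [29,63/2], descend [1, 4, 6, 12]
    N1 x:[51/2,55/2] y:[53/2,28] z:[53,55] -> miss, prune
    N4 x:[65/2,67/2] y:[55/2,57/2] z:[50,56] -> miss, prune
    N6 x:[57/2,61/2] y:[57/2,61/2] z:[29,31] -> hit [29,61/2] leaf, test {P2@t=29}
    N12 x:[69/2,71/2] y:[31,63/2] z:[36,42] -> miss, prune
  N20 x:[55/2,36] y:[67/2,87/2] z:[27,56] -> hit [67/2,36], descend [2, 9, 10, 18]
    N2 x:[32,33] y:[43,87/2] z:[27,33] -> miss, prune
    N9 x:[29,59/2] y:[67/2,69/2] z:[28,31] -> miss, prune
    N10 x:[34,36] y:[73/2,39] z:[51,56] -> miss, prune
    N18 x:[55/2,30] y:[71/2,36] z:[28,33] -> miss, prune

13 AABB tests over nodes [0, 3, 11, 14, 1, 4, 6, 12, 20, 2, 9, 10, 18]; 1 leaf entered; closest P2.

== RESULT ==
13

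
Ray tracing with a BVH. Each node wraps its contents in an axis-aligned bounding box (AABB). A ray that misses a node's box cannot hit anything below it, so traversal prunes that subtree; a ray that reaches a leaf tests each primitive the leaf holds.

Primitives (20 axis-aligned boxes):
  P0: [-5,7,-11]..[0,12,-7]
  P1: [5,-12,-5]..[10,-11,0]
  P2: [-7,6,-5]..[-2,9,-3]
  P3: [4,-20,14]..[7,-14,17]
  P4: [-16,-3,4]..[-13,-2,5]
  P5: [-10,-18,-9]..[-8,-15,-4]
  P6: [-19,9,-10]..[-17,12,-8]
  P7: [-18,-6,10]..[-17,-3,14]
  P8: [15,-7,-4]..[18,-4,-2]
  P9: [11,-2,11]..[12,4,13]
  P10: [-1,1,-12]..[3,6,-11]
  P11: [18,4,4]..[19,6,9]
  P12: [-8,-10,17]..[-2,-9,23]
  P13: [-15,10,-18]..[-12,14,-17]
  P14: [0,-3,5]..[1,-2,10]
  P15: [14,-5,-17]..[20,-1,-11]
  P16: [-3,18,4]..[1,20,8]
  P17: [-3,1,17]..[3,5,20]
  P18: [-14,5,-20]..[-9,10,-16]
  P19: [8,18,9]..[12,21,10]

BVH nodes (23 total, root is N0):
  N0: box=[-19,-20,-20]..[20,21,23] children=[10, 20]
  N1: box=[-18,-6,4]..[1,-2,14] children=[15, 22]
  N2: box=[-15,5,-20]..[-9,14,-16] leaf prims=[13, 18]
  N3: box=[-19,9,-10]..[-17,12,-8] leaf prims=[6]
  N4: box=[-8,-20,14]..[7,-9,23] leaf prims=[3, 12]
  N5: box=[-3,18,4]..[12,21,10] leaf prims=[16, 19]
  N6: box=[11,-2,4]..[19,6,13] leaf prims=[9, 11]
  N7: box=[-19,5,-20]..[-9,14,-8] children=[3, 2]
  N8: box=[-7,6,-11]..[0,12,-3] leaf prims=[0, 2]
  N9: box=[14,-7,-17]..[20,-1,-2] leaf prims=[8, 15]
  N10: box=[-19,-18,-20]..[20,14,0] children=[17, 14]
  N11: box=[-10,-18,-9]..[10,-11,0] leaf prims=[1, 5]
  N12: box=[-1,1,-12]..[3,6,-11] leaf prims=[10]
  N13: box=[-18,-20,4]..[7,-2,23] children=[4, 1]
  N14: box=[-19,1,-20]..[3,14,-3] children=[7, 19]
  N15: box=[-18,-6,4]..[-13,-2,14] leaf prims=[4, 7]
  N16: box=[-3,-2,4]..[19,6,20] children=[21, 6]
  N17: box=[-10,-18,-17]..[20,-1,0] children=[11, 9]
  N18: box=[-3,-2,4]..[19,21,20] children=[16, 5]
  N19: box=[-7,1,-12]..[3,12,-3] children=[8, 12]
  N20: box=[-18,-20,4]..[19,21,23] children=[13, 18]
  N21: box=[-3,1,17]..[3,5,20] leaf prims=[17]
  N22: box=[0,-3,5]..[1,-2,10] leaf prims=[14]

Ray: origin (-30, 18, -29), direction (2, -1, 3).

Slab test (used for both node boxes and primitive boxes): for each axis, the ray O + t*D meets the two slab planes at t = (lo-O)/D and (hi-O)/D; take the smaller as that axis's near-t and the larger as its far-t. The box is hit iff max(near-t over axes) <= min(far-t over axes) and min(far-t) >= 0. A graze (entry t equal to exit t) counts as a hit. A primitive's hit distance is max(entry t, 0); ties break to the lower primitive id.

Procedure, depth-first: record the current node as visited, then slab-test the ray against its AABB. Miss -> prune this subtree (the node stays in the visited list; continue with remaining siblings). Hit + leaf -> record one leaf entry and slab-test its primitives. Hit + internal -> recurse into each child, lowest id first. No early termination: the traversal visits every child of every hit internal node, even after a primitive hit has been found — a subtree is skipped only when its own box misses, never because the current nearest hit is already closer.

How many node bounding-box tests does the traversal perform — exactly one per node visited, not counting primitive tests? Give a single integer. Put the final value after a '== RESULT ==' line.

Walk:
N0 x:[11/2,25] y:[-3,38] z:[3,52/3] -> hit [11/2,52/3], descend [10, 20]
  N10 x:[11/2,25] y:[4,36] z:[3,29/3] -> hit [11/2,29/3], descend [14, 17]
    N14 x:[11/2,33/2] y:[4,17] z:[3,26/3] -> hit [11/2,26/3], descend [7, 19]
      N7 x:[11/2,21/2] y:[4,13] z:[3,7] -> hit [11/2,7], descend [2, 3]
        N2 x:[15/2,21/2] y:[4,13] z:[3,13/3] -> miss, prune
        N3 x:[11/2,13/2] y:[6,9] z:[19/3,7] -> hit [19/3,13/2] leaf, test {P6@t=19/3}
      N19 x:[23/2,33/2] y:[6,17] z:[17/3,26/3] -> miss, prune
    N17 x:[10,25] y:[19,36] z:[4,29/3] -> miss, prune
  N20 x:[6,49/2] y:[-3,38] z:[11,52/3] -> hit [11,52/3], descend [13, 18]
    N13 x:[6,37/2] y:[20,38] z:[11,52/3] -> miss, prune
    N18 x:[27/2,49/2] y:[-3,20] z:[11,49/3] -> hit [27/2,49/3], descend [5, 16]
      N5 x:[27/2,21] y:[-3,0] z:[11,13] -> miss, prune
      N16 x:[27/2,49/2] y:[12,20] z:[11,49/3] -> hit [27/2,49/3], descend [6, 21]
        N6 x:[41/2,49/2] y:[12,20] z:[11,14] -> miss, prune
        N21 x:[27/2,33/2] y:[13,17] z:[46/3,49/3] -> hit [46/3,49/3] leaf, test {P17@t=46/3}

15 AABB tests over nodes [0, 10, 14, 7, 2, 3, 19, 17, 20, 13, 18, 5, 16, 6, 21]; 2 leaves entered; closest P6.

== RESULT ==
15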